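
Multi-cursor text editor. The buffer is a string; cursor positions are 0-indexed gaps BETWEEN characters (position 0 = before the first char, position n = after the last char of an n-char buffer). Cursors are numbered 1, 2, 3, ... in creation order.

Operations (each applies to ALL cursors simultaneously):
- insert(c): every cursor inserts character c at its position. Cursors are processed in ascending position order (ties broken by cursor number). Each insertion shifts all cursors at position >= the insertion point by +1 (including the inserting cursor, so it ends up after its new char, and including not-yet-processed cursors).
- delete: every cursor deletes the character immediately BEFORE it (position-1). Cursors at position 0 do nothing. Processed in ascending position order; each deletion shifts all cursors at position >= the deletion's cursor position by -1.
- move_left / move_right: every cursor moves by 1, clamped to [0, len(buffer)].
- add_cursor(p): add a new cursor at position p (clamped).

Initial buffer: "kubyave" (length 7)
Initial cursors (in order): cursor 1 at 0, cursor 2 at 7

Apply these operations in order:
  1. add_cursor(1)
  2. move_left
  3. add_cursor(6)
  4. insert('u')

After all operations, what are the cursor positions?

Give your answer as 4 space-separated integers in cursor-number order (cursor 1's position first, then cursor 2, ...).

After op 1 (add_cursor(1)): buffer="kubyave" (len 7), cursors c1@0 c3@1 c2@7, authorship .......
After op 2 (move_left): buffer="kubyave" (len 7), cursors c1@0 c3@0 c2@6, authorship .......
After op 3 (add_cursor(6)): buffer="kubyave" (len 7), cursors c1@0 c3@0 c2@6 c4@6, authorship .......
After op 4 (insert('u')): buffer="uukubyavuue" (len 11), cursors c1@2 c3@2 c2@10 c4@10, authorship 13......24.

Answer: 2 10 2 10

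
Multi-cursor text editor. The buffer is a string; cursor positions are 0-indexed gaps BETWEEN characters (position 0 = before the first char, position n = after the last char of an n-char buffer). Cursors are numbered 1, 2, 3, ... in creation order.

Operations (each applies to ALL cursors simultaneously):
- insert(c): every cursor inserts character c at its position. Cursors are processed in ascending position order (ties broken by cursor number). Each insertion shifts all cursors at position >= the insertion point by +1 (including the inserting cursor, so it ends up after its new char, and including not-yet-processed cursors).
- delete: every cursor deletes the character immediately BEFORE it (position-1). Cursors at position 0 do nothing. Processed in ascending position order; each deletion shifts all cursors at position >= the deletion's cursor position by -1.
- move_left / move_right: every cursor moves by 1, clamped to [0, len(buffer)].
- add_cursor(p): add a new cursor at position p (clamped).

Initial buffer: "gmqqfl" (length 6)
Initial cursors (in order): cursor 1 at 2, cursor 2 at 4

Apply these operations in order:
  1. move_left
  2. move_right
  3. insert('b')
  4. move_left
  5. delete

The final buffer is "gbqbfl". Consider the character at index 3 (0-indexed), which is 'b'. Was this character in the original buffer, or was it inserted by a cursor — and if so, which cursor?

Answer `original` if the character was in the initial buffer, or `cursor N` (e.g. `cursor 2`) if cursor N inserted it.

After op 1 (move_left): buffer="gmqqfl" (len 6), cursors c1@1 c2@3, authorship ......
After op 2 (move_right): buffer="gmqqfl" (len 6), cursors c1@2 c2@4, authorship ......
After op 3 (insert('b')): buffer="gmbqqbfl" (len 8), cursors c1@3 c2@6, authorship ..1..2..
After op 4 (move_left): buffer="gmbqqbfl" (len 8), cursors c1@2 c2@5, authorship ..1..2..
After op 5 (delete): buffer="gbqbfl" (len 6), cursors c1@1 c2@3, authorship .1.2..
Authorship (.=original, N=cursor N): . 1 . 2 . .
Index 3: author = 2

Answer: cursor 2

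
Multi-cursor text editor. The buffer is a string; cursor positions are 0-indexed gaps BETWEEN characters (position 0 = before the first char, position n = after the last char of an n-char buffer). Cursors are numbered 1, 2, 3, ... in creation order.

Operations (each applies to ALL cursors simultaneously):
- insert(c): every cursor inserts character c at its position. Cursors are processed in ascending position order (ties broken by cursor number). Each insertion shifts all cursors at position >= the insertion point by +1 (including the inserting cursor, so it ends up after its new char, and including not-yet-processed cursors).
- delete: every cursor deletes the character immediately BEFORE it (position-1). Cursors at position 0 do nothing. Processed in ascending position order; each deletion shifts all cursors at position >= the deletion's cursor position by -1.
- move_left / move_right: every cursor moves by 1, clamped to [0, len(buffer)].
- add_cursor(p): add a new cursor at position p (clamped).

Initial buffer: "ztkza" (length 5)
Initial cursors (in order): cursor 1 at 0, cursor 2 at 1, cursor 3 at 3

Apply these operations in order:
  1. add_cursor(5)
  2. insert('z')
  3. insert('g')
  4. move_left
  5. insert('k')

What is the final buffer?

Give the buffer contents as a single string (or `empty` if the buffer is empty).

After op 1 (add_cursor(5)): buffer="ztkza" (len 5), cursors c1@0 c2@1 c3@3 c4@5, authorship .....
After op 2 (insert('z')): buffer="zzztkzzaz" (len 9), cursors c1@1 c2@3 c3@6 c4@9, authorship 1.2..3..4
After op 3 (insert('g')): buffer="zgzzgtkzgzazg" (len 13), cursors c1@2 c2@5 c3@9 c4@13, authorship 11.22..33..44
After op 4 (move_left): buffer="zgzzgtkzgzazg" (len 13), cursors c1@1 c2@4 c3@8 c4@12, authorship 11.22..33..44
After op 5 (insert('k')): buffer="zkgzzkgtkzkgzazkg" (len 17), cursors c1@2 c2@6 c3@11 c4@16, authorship 111.222..333..444

Answer: zkgzzkgtkzkgzazkg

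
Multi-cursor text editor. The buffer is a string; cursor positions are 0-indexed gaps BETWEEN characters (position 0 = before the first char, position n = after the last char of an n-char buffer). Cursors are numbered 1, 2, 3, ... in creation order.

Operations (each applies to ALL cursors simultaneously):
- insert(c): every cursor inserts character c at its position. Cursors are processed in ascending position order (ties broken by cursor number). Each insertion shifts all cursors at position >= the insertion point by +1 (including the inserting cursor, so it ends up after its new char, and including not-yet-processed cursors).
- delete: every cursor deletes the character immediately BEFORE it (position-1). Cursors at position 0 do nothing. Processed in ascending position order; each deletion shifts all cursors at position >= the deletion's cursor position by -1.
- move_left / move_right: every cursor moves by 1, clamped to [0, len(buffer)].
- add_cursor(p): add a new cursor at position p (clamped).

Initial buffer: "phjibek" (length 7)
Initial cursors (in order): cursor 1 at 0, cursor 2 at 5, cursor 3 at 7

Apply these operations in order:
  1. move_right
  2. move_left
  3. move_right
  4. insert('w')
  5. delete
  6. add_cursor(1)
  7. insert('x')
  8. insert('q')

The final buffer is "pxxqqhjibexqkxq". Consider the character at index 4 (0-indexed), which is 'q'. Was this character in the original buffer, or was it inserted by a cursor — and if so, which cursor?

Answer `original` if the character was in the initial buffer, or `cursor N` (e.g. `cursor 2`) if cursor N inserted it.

Answer: cursor 4

Derivation:
After op 1 (move_right): buffer="phjibek" (len 7), cursors c1@1 c2@6 c3@7, authorship .......
After op 2 (move_left): buffer="phjibek" (len 7), cursors c1@0 c2@5 c3@6, authorship .......
After op 3 (move_right): buffer="phjibek" (len 7), cursors c1@1 c2@6 c3@7, authorship .......
After op 4 (insert('w')): buffer="pwhjibewkw" (len 10), cursors c1@2 c2@8 c3@10, authorship .1.....2.3
After op 5 (delete): buffer="phjibek" (len 7), cursors c1@1 c2@6 c3@7, authorship .......
After op 6 (add_cursor(1)): buffer="phjibek" (len 7), cursors c1@1 c4@1 c2@6 c3@7, authorship .......
After op 7 (insert('x')): buffer="pxxhjibexkx" (len 11), cursors c1@3 c4@3 c2@9 c3@11, authorship .14.....2.3
After op 8 (insert('q')): buffer="pxxqqhjibexqkxq" (len 15), cursors c1@5 c4@5 c2@12 c3@15, authorship .1414.....22.33
Authorship (.=original, N=cursor N): . 1 4 1 4 . . . . . 2 2 . 3 3
Index 4: author = 4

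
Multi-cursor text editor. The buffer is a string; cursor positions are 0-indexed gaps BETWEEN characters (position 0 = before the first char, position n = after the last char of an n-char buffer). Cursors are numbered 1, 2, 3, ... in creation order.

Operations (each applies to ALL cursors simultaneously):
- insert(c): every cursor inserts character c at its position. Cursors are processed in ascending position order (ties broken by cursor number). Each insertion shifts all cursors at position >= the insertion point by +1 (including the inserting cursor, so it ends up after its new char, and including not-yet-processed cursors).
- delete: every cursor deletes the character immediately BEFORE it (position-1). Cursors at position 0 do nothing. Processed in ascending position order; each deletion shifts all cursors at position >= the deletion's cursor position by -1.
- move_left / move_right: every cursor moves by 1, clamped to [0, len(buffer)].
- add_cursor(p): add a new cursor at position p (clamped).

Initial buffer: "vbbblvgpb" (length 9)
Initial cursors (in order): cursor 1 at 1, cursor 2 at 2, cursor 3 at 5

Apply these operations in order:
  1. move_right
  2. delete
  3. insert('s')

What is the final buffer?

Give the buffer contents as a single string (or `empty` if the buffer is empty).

Answer: vssblsgpb

Derivation:
After op 1 (move_right): buffer="vbbblvgpb" (len 9), cursors c1@2 c2@3 c3@6, authorship .........
After op 2 (delete): buffer="vblgpb" (len 6), cursors c1@1 c2@1 c3@3, authorship ......
After op 3 (insert('s')): buffer="vssblsgpb" (len 9), cursors c1@3 c2@3 c3@6, authorship .12..3...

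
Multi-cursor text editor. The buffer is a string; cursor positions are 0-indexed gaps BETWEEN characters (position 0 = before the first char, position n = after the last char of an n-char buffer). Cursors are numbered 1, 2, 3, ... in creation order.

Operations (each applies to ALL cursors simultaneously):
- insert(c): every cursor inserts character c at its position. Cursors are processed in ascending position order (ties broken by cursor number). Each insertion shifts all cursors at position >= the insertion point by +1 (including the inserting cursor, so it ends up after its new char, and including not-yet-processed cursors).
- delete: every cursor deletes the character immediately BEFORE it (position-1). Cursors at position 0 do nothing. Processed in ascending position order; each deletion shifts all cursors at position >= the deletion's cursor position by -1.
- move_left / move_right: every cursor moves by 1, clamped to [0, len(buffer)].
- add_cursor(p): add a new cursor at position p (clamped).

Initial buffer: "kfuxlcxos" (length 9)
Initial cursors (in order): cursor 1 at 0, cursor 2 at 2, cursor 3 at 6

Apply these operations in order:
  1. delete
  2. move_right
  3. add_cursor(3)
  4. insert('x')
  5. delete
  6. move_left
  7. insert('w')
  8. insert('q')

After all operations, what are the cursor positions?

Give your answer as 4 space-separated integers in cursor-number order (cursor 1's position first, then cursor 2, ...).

Answer: 2 5 12 8

Derivation:
After op 1 (delete): buffer="kuxlxos" (len 7), cursors c1@0 c2@1 c3@4, authorship .......
After op 2 (move_right): buffer="kuxlxos" (len 7), cursors c1@1 c2@2 c3@5, authorship .......
After op 3 (add_cursor(3)): buffer="kuxlxos" (len 7), cursors c1@1 c2@2 c4@3 c3@5, authorship .......
After op 4 (insert('x')): buffer="kxuxxxlxxos" (len 11), cursors c1@2 c2@4 c4@6 c3@9, authorship .1.2.4..3..
After op 5 (delete): buffer="kuxlxos" (len 7), cursors c1@1 c2@2 c4@3 c3@5, authorship .......
After op 6 (move_left): buffer="kuxlxos" (len 7), cursors c1@0 c2@1 c4@2 c3@4, authorship .......
After op 7 (insert('w')): buffer="wkwuwxlwxos" (len 11), cursors c1@1 c2@3 c4@5 c3@8, authorship 1.2.4..3...
After op 8 (insert('q')): buffer="wqkwquwqxlwqxos" (len 15), cursors c1@2 c2@5 c4@8 c3@12, authorship 11.22.44..33...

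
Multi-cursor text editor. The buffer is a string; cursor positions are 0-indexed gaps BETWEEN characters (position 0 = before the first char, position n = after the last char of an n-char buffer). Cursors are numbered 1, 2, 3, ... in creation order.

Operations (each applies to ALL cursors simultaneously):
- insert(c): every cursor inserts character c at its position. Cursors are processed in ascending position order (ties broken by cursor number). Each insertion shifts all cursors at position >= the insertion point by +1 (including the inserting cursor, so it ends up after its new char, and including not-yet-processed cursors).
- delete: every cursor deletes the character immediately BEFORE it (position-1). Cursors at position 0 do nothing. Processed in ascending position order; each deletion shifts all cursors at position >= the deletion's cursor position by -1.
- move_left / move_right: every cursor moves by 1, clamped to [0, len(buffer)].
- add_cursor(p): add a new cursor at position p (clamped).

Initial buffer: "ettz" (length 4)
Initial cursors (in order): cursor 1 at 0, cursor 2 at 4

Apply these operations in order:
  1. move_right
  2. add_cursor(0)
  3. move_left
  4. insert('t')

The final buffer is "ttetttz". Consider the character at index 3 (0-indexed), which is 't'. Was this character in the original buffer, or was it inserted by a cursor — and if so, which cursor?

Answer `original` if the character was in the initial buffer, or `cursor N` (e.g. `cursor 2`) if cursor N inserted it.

Answer: original

Derivation:
After op 1 (move_right): buffer="ettz" (len 4), cursors c1@1 c2@4, authorship ....
After op 2 (add_cursor(0)): buffer="ettz" (len 4), cursors c3@0 c1@1 c2@4, authorship ....
After op 3 (move_left): buffer="ettz" (len 4), cursors c1@0 c3@0 c2@3, authorship ....
After op 4 (insert('t')): buffer="ttetttz" (len 7), cursors c1@2 c3@2 c2@6, authorship 13...2.
Authorship (.=original, N=cursor N): 1 3 . . . 2 .
Index 3: author = original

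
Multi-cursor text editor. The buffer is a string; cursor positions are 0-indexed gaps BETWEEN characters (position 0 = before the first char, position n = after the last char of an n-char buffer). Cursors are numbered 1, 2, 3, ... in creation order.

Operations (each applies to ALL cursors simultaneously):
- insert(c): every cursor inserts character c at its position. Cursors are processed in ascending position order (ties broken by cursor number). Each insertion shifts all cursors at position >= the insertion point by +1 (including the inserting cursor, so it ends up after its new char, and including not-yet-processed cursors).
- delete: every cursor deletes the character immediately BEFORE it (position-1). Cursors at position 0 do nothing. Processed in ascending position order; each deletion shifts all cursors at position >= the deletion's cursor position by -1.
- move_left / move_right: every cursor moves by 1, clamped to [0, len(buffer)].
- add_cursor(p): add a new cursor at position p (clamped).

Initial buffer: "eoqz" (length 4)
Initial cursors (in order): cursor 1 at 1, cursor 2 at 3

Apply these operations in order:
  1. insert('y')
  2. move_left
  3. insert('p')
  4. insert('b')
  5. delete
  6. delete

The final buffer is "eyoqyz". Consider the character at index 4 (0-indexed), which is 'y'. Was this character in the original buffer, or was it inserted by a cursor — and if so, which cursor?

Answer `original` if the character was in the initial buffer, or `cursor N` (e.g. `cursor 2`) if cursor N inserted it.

After op 1 (insert('y')): buffer="eyoqyz" (len 6), cursors c1@2 c2@5, authorship .1..2.
After op 2 (move_left): buffer="eyoqyz" (len 6), cursors c1@1 c2@4, authorship .1..2.
After op 3 (insert('p')): buffer="epyoqpyz" (len 8), cursors c1@2 c2@6, authorship .11..22.
After op 4 (insert('b')): buffer="epbyoqpbyz" (len 10), cursors c1@3 c2@8, authorship .111..222.
After op 5 (delete): buffer="epyoqpyz" (len 8), cursors c1@2 c2@6, authorship .11..22.
After op 6 (delete): buffer="eyoqyz" (len 6), cursors c1@1 c2@4, authorship .1..2.
Authorship (.=original, N=cursor N): . 1 . . 2 .
Index 4: author = 2

Answer: cursor 2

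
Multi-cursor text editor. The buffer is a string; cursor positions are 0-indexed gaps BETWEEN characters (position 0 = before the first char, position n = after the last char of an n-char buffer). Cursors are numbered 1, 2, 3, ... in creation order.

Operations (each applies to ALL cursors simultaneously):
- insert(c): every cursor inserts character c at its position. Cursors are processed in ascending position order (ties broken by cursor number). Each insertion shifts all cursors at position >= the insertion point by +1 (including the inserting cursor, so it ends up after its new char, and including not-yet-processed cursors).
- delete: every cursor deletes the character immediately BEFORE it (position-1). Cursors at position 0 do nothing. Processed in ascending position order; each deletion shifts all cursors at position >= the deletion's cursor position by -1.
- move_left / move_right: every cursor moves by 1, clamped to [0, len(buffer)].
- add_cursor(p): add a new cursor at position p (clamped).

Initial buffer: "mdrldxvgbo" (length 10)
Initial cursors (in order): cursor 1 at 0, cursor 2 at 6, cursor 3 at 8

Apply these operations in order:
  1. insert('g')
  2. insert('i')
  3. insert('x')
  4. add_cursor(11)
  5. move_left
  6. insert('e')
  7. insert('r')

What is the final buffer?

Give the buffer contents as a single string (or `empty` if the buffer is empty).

After op 1 (insert('g')): buffer="gmdrldxgvggbo" (len 13), cursors c1@1 c2@8 c3@11, authorship 1......2..3..
After op 2 (insert('i')): buffer="gimdrldxgivggibo" (len 16), cursors c1@2 c2@10 c3@14, authorship 11......22..33..
After op 3 (insert('x')): buffer="gixmdrldxgixvggixbo" (len 19), cursors c1@3 c2@12 c3@17, authorship 111......222..333..
After op 4 (add_cursor(11)): buffer="gixmdrldxgixvggixbo" (len 19), cursors c1@3 c4@11 c2@12 c3@17, authorship 111......222..333..
After op 5 (move_left): buffer="gixmdrldxgixvggixbo" (len 19), cursors c1@2 c4@10 c2@11 c3@16, authorship 111......222..333..
After op 6 (insert('e')): buffer="giexmdrldxgeiexvggiexbo" (len 23), cursors c1@3 c4@12 c2@14 c3@20, authorship 1111......24222..3333..
After op 7 (insert('r')): buffer="gierxmdrldxgerierxvggierxbo" (len 27), cursors c1@4 c4@14 c2@17 c3@24, authorship 11111......2442222..33333..

Answer: gierxmdrldxgerierxvggierxbo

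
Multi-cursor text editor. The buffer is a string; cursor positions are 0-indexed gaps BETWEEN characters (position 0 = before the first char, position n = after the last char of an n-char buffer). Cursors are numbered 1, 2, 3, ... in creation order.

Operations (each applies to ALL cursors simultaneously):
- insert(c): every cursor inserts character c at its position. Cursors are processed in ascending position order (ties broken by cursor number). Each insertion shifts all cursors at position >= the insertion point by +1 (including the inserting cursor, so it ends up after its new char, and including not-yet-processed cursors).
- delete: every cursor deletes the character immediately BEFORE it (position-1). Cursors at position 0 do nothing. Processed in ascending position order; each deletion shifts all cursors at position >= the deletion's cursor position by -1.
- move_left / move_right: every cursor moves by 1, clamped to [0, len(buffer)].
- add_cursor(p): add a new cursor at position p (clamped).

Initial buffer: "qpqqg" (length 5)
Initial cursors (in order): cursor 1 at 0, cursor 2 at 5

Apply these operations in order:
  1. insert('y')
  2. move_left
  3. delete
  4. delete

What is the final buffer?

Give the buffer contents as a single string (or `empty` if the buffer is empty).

After op 1 (insert('y')): buffer="yqpqqgy" (len 7), cursors c1@1 c2@7, authorship 1.....2
After op 2 (move_left): buffer="yqpqqgy" (len 7), cursors c1@0 c2@6, authorship 1.....2
After op 3 (delete): buffer="yqpqqy" (len 6), cursors c1@0 c2@5, authorship 1....2
After op 4 (delete): buffer="yqpqy" (len 5), cursors c1@0 c2@4, authorship 1...2

Answer: yqpqy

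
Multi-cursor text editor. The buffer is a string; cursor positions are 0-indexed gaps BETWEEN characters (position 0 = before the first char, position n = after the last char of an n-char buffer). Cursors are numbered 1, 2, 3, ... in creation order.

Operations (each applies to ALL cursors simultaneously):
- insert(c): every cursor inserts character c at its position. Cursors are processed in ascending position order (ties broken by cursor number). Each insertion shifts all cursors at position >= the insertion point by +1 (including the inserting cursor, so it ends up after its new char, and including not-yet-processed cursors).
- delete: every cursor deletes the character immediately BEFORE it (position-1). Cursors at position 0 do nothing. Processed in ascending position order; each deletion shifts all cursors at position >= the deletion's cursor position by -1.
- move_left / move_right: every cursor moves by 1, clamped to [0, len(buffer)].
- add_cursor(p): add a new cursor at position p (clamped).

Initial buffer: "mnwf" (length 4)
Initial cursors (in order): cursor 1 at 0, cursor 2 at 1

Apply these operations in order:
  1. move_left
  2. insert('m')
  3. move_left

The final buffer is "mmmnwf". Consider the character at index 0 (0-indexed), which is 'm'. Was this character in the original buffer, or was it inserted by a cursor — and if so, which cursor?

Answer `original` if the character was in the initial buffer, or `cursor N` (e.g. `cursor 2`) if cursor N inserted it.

After op 1 (move_left): buffer="mnwf" (len 4), cursors c1@0 c2@0, authorship ....
After op 2 (insert('m')): buffer="mmmnwf" (len 6), cursors c1@2 c2@2, authorship 12....
After op 3 (move_left): buffer="mmmnwf" (len 6), cursors c1@1 c2@1, authorship 12....
Authorship (.=original, N=cursor N): 1 2 . . . .
Index 0: author = 1

Answer: cursor 1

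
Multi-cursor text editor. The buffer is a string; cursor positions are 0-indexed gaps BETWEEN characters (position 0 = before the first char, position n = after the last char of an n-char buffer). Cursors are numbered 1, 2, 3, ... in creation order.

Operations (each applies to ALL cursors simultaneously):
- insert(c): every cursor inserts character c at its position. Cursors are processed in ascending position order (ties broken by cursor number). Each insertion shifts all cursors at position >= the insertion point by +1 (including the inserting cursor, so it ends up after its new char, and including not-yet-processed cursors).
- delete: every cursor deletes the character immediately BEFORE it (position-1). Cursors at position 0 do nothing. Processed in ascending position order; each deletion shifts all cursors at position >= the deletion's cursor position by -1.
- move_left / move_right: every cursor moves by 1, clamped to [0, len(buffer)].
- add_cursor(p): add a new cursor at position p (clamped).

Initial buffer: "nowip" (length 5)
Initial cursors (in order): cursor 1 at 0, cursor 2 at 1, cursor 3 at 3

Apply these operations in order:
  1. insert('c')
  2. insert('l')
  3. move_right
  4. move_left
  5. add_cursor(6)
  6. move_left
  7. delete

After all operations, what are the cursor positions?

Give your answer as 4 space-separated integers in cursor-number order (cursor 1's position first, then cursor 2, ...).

Answer: 0 2 4 2

Derivation:
After op 1 (insert('c')): buffer="cncowcip" (len 8), cursors c1@1 c2@3 c3@6, authorship 1.2..3..
After op 2 (insert('l')): buffer="clnclowclip" (len 11), cursors c1@2 c2@5 c3@9, authorship 11.22..33..
After op 3 (move_right): buffer="clnclowclip" (len 11), cursors c1@3 c2@6 c3@10, authorship 11.22..33..
After op 4 (move_left): buffer="clnclowclip" (len 11), cursors c1@2 c2@5 c3@9, authorship 11.22..33..
After op 5 (add_cursor(6)): buffer="clnclowclip" (len 11), cursors c1@2 c2@5 c4@6 c3@9, authorship 11.22..33..
After op 6 (move_left): buffer="clnclowclip" (len 11), cursors c1@1 c2@4 c4@5 c3@8, authorship 11.22..33..
After op 7 (delete): buffer="lnowlip" (len 7), cursors c1@0 c2@2 c4@2 c3@4, authorship 1...3..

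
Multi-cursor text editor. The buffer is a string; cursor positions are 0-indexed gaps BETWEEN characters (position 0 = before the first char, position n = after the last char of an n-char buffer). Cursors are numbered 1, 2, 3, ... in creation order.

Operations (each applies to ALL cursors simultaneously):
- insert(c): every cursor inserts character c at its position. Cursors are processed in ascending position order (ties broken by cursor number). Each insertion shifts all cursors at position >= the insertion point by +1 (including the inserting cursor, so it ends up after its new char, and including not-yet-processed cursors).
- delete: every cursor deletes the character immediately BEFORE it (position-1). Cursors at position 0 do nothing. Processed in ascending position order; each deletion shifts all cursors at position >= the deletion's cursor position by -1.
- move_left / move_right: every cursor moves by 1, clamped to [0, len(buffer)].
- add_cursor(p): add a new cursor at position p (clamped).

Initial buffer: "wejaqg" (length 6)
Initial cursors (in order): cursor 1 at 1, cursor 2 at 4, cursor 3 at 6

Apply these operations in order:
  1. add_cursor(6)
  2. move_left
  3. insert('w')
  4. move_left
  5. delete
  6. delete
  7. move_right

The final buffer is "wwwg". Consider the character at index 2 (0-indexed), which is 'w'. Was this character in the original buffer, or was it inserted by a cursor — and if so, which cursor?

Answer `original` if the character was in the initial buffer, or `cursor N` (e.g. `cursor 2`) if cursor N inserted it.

Answer: cursor 4

Derivation:
After op 1 (add_cursor(6)): buffer="wejaqg" (len 6), cursors c1@1 c2@4 c3@6 c4@6, authorship ......
After op 2 (move_left): buffer="wejaqg" (len 6), cursors c1@0 c2@3 c3@5 c4@5, authorship ......
After op 3 (insert('w')): buffer="wwejwaqwwg" (len 10), cursors c1@1 c2@5 c3@9 c4@9, authorship 1...2..34.
After op 4 (move_left): buffer="wwejwaqwwg" (len 10), cursors c1@0 c2@4 c3@8 c4@8, authorship 1...2..34.
After op 5 (delete): buffer="wwewawg" (len 7), cursors c1@0 c2@3 c3@5 c4@5, authorship 1..2.4.
After op 6 (delete): buffer="wwwg" (len 4), cursors c1@0 c2@2 c3@2 c4@2, authorship 1.4.
After op 7 (move_right): buffer="wwwg" (len 4), cursors c1@1 c2@3 c3@3 c4@3, authorship 1.4.
Authorship (.=original, N=cursor N): 1 . 4 .
Index 2: author = 4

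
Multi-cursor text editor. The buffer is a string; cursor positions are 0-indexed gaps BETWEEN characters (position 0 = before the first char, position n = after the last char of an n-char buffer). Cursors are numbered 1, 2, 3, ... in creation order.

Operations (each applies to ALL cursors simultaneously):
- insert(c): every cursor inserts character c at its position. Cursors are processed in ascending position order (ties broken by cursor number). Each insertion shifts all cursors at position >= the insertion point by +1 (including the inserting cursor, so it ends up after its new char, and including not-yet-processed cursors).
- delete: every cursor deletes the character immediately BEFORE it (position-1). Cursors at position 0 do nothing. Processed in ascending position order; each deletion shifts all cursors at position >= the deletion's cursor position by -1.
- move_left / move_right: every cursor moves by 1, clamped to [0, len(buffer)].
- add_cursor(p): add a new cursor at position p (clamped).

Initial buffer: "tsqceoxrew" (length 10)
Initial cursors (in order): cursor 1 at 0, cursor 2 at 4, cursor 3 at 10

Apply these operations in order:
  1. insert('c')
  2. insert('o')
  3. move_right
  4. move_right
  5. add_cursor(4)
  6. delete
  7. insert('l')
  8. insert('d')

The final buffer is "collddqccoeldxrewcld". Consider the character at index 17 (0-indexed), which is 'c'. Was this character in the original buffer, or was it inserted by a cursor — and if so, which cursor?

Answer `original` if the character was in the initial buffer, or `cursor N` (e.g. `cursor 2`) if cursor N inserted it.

Answer: cursor 3

Derivation:
After op 1 (insert('c')): buffer="ctsqcceoxrewc" (len 13), cursors c1@1 c2@6 c3@13, authorship 1....2......3
After op 2 (insert('o')): buffer="cotsqccoeoxrewco" (len 16), cursors c1@2 c2@8 c3@16, authorship 11....22......33
After op 3 (move_right): buffer="cotsqccoeoxrewco" (len 16), cursors c1@3 c2@9 c3@16, authorship 11....22......33
After op 4 (move_right): buffer="cotsqccoeoxrewco" (len 16), cursors c1@4 c2@10 c3@16, authorship 11....22......33
After op 5 (add_cursor(4)): buffer="cotsqccoeoxrewco" (len 16), cursors c1@4 c4@4 c2@10 c3@16, authorship 11....22......33
After op 6 (delete): buffer="coqccoexrewc" (len 12), cursors c1@2 c4@2 c2@7 c3@12, authorship 11..22.....3
After op 7 (insert('l')): buffer="collqccoelxrewcl" (len 16), cursors c1@4 c4@4 c2@10 c3@16, authorship 1114..22.2....33
After op 8 (insert('d')): buffer="collddqccoeldxrewcld" (len 20), cursors c1@6 c4@6 c2@13 c3@20, authorship 111414..22.22....333
Authorship (.=original, N=cursor N): 1 1 1 4 1 4 . . 2 2 . 2 2 . . . . 3 3 3
Index 17: author = 3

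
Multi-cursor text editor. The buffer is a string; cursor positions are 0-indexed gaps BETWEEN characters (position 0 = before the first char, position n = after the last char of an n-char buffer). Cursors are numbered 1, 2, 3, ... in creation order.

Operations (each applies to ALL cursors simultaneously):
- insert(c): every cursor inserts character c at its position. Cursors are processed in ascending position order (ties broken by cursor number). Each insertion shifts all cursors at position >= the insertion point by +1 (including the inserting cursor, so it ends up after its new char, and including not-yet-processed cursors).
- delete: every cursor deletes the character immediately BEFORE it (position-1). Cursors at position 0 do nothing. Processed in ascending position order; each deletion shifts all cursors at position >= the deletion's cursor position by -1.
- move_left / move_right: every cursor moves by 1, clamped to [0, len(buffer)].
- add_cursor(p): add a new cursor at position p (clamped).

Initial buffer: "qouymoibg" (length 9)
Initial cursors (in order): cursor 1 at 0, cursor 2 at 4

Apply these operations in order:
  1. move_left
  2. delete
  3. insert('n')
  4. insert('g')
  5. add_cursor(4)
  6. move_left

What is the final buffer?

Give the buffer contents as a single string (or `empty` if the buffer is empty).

After op 1 (move_left): buffer="qouymoibg" (len 9), cursors c1@0 c2@3, authorship .........
After op 2 (delete): buffer="qoymoibg" (len 8), cursors c1@0 c2@2, authorship ........
After op 3 (insert('n')): buffer="nqonymoibg" (len 10), cursors c1@1 c2@4, authorship 1..2......
After op 4 (insert('g')): buffer="ngqongymoibg" (len 12), cursors c1@2 c2@6, authorship 11..22......
After op 5 (add_cursor(4)): buffer="ngqongymoibg" (len 12), cursors c1@2 c3@4 c2@6, authorship 11..22......
After op 6 (move_left): buffer="ngqongymoibg" (len 12), cursors c1@1 c3@3 c2@5, authorship 11..22......

Answer: ngqongymoibg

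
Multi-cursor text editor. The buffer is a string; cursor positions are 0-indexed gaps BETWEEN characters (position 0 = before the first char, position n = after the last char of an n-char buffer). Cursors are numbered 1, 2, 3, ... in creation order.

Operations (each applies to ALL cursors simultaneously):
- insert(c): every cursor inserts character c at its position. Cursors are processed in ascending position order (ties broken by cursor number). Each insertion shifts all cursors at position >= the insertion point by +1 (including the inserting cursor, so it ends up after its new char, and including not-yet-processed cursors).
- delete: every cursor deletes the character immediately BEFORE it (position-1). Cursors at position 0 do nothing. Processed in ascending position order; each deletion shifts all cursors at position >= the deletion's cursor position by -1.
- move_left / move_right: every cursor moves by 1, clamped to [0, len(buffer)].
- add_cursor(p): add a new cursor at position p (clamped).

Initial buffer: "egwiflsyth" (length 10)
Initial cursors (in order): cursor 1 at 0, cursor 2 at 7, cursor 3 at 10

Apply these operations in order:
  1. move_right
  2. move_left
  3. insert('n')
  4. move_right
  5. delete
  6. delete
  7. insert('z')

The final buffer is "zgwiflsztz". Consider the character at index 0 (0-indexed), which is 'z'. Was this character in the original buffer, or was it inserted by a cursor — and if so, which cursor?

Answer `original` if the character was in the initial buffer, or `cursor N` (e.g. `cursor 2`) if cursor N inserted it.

Answer: cursor 1

Derivation:
After op 1 (move_right): buffer="egwiflsyth" (len 10), cursors c1@1 c2@8 c3@10, authorship ..........
After op 2 (move_left): buffer="egwiflsyth" (len 10), cursors c1@0 c2@7 c3@9, authorship ..........
After op 3 (insert('n')): buffer="negwiflsnytnh" (len 13), cursors c1@1 c2@9 c3@12, authorship 1.......2..3.
After op 4 (move_right): buffer="negwiflsnytnh" (len 13), cursors c1@2 c2@10 c3@13, authorship 1.......2..3.
After op 5 (delete): buffer="ngwiflsntn" (len 10), cursors c1@1 c2@8 c3@10, authorship 1......2.3
After op 6 (delete): buffer="gwiflst" (len 7), cursors c1@0 c2@6 c3@7, authorship .......
After op 7 (insert('z')): buffer="zgwiflsztz" (len 10), cursors c1@1 c2@8 c3@10, authorship 1......2.3
Authorship (.=original, N=cursor N): 1 . . . . . . 2 . 3
Index 0: author = 1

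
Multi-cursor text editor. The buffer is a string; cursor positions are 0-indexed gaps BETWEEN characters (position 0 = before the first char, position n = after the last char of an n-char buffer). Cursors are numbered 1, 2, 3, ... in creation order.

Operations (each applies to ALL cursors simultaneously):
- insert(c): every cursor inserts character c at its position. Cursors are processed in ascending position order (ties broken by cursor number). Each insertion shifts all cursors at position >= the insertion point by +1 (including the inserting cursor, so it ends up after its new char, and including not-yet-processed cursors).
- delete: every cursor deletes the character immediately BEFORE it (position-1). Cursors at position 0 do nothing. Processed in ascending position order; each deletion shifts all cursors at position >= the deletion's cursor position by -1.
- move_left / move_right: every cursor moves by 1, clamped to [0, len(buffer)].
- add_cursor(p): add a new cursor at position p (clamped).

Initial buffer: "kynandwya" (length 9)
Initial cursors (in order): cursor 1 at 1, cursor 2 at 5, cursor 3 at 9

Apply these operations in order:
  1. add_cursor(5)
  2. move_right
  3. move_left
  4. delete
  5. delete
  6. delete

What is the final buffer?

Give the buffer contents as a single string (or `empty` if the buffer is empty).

After op 1 (add_cursor(5)): buffer="kynandwya" (len 9), cursors c1@1 c2@5 c4@5 c3@9, authorship .........
After op 2 (move_right): buffer="kynandwya" (len 9), cursors c1@2 c2@6 c4@6 c3@9, authorship .........
After op 3 (move_left): buffer="kynandwya" (len 9), cursors c1@1 c2@5 c4@5 c3@8, authorship .........
After op 4 (delete): buffer="yndwa" (len 5), cursors c1@0 c2@2 c4@2 c3@4, authorship .....
After op 5 (delete): buffer="da" (len 2), cursors c1@0 c2@0 c4@0 c3@1, authorship ..
After op 6 (delete): buffer="a" (len 1), cursors c1@0 c2@0 c3@0 c4@0, authorship .

Answer: a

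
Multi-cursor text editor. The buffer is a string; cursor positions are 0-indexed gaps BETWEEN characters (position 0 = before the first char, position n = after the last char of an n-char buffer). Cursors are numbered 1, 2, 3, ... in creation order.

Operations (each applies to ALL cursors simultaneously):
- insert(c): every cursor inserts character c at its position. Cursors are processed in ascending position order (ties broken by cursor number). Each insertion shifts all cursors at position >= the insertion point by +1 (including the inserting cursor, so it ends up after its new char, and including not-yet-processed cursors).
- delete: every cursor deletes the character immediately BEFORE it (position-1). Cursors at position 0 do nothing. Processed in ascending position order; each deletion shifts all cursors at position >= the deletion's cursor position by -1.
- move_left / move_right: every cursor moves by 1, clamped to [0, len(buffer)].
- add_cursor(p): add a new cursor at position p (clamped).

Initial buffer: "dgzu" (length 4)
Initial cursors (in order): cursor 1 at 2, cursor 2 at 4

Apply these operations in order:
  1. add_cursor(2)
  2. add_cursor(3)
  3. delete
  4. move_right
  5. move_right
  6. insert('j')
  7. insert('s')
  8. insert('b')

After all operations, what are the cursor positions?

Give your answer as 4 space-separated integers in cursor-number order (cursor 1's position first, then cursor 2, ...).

After op 1 (add_cursor(2)): buffer="dgzu" (len 4), cursors c1@2 c3@2 c2@4, authorship ....
After op 2 (add_cursor(3)): buffer="dgzu" (len 4), cursors c1@2 c3@2 c4@3 c2@4, authorship ....
After op 3 (delete): buffer="" (len 0), cursors c1@0 c2@0 c3@0 c4@0, authorship 
After op 4 (move_right): buffer="" (len 0), cursors c1@0 c2@0 c3@0 c4@0, authorship 
After op 5 (move_right): buffer="" (len 0), cursors c1@0 c2@0 c3@0 c4@0, authorship 
After op 6 (insert('j')): buffer="jjjj" (len 4), cursors c1@4 c2@4 c3@4 c4@4, authorship 1234
After op 7 (insert('s')): buffer="jjjjssss" (len 8), cursors c1@8 c2@8 c3@8 c4@8, authorship 12341234
After op 8 (insert('b')): buffer="jjjjssssbbbb" (len 12), cursors c1@12 c2@12 c3@12 c4@12, authorship 123412341234

Answer: 12 12 12 12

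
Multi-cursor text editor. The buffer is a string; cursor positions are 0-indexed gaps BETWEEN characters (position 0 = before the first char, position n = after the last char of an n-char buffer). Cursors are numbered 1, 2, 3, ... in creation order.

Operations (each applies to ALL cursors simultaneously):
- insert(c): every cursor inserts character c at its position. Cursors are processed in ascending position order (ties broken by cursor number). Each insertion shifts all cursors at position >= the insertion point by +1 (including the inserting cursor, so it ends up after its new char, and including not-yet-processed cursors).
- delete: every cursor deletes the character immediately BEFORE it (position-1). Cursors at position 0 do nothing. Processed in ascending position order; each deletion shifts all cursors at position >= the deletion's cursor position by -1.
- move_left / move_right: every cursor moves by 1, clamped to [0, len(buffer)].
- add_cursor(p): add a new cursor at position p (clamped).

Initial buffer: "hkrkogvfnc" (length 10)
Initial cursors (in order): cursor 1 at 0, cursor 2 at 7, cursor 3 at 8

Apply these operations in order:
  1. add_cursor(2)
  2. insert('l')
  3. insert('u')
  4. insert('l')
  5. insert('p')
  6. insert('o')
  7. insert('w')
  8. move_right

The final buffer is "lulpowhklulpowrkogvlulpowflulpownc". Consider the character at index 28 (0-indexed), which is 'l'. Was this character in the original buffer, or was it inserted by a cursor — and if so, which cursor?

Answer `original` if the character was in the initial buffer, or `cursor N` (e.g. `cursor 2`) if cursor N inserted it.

After op 1 (add_cursor(2)): buffer="hkrkogvfnc" (len 10), cursors c1@0 c4@2 c2@7 c3@8, authorship ..........
After op 2 (insert('l')): buffer="lhklrkogvlflnc" (len 14), cursors c1@1 c4@4 c2@10 c3@12, authorship 1..4.....2.3..
After op 3 (insert('u')): buffer="luhklurkogvluflunc" (len 18), cursors c1@2 c4@6 c2@13 c3@16, authorship 11..44.....22.33..
After op 4 (insert('l')): buffer="lulhklulrkogvlulflulnc" (len 22), cursors c1@3 c4@8 c2@16 c3@20, authorship 111..444.....222.333..
After op 5 (insert('p')): buffer="lulphklulprkogvlulpflulpnc" (len 26), cursors c1@4 c4@10 c2@19 c3@24, authorship 1111..4444.....2222.3333..
After op 6 (insert('o')): buffer="lulpohklulporkogvlulpoflulponc" (len 30), cursors c1@5 c4@12 c2@22 c3@28, authorship 11111..44444.....22222.33333..
After op 7 (insert('w')): buffer="lulpowhklulpowrkogvlulpowflulpownc" (len 34), cursors c1@6 c4@14 c2@25 c3@32, authorship 111111..444444.....222222.333333..
After op 8 (move_right): buffer="lulpowhklulpowrkogvlulpowflulpownc" (len 34), cursors c1@7 c4@15 c2@26 c3@33, authorship 111111..444444.....222222.333333..
Authorship (.=original, N=cursor N): 1 1 1 1 1 1 . . 4 4 4 4 4 4 . . . . . 2 2 2 2 2 2 . 3 3 3 3 3 3 . .
Index 28: author = 3

Answer: cursor 3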